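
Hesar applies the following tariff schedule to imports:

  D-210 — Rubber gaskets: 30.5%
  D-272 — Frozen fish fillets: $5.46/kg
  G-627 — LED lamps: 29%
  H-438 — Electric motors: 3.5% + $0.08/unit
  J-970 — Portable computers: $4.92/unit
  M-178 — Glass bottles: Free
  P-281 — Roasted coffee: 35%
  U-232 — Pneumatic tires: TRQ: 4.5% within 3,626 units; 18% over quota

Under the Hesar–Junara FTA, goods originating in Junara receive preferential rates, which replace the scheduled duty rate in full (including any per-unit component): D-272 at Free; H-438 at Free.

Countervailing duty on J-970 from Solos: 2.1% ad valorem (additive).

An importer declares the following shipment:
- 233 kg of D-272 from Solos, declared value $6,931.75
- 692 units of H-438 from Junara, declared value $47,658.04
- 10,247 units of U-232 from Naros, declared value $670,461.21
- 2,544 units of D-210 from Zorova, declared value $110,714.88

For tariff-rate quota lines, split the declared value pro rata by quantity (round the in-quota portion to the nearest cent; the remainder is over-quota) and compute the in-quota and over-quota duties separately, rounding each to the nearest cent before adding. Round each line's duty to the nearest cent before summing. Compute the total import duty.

$123,694.60

Line 1 (D-272, Solos, 233 kg, $6,931.75):
Base rate for D-272 is $5.46/kg.
D-272 has an FTA preferential rate, but origin Solos is not Junara; base rate stands.
Duty = 233 × $5.46 = $1,272.18.
Line 2 (H-438, Junara, 692 units, $47,658.04):
Base rate for H-438 is 3.5% + $0.08/unit.
Origin Junara qualifies under the Hesar–Junara agreement and H-438 is covered: preferential rate Free applies instead.
Duty = $47,658.04 × 0% = $0.00.
Line 3 (U-232, Naros, 10,247 units, $670,461.21):
Code U-232 is under a tariff-rate quota (threshold 3,626 units). In-quota: 3,626 units at 4.5%; over-quota: 6,621 units at 18%.
Pro-rata value split: in-quota = $670,461.21 × 3,626/10,247 = $237,249.18; over-quota = $670,461.21 − $237,249.18 = $433,212.03.
In-quota duty = $237,249.18 × 4.5% = $10,676.21. Over-quota duty = $433,212.03 × 18% = $77,978.17.
Line duty = $10,676.21 + $77,978.17 = $88,654.38.
Line 4 (D-210, Zorova, 2,544 units, $110,714.88):
Base rate for D-210 is 30.5%.
Duty = $110,714.88 × 30.5% = $33,768.04.
Total = $1,272.18 + $0.00 + $88,654.38 + $33,768.04 = $123,694.60.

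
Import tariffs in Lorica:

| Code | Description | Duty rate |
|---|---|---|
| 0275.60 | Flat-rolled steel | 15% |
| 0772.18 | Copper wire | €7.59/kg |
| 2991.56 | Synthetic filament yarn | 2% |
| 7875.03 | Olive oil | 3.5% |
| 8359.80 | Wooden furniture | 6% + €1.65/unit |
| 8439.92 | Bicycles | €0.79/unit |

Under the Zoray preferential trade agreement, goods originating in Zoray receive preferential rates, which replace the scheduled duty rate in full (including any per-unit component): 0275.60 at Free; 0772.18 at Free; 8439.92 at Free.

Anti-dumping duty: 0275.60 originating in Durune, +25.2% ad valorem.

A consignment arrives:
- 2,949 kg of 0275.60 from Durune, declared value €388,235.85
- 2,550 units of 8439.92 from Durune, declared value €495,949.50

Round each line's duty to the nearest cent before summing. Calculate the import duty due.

€158,085.31

Line 1 (0275.60, Durune, 2,949 kg, €388,235.85):
Base rate for 0275.60 is 15%.
0275.60 has an FTA preferential rate, but origin Durune is not Zoray; base rate stands.
Additional duty on 0275.60 from Durune: +25.2%. Applied ad valorem rate: 15% + 25.2% = 40.2%.
Duty = €388,235.85 × 40.2% = €156,070.81.
Line 2 (8439.92, Durune, 2,550 units, €495,949.50):
Base rate for 8439.92 is €0.79/unit.
8439.92 has an FTA preferential rate, but origin Durune is not Zoray; base rate stands.
Duty = 2,550 × €0.79 = €2,014.50.
Total = €156,070.81 + €2,014.50 = €158,085.31.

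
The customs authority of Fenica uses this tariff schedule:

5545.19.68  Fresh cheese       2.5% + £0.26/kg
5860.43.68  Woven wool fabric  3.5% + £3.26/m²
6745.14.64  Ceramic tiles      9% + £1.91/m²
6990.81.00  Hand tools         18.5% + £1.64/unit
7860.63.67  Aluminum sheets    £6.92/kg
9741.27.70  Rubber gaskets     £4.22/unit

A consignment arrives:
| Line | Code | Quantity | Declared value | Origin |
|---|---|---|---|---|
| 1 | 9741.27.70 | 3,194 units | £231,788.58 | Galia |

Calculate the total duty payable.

£13,478.68

Line 1 (9741.27.70, Galia, 3,194 units, £231,788.58):
Base rate for 9741.27.70 is £4.22/unit.
Duty = 3,194 × £4.22 = £13,478.68.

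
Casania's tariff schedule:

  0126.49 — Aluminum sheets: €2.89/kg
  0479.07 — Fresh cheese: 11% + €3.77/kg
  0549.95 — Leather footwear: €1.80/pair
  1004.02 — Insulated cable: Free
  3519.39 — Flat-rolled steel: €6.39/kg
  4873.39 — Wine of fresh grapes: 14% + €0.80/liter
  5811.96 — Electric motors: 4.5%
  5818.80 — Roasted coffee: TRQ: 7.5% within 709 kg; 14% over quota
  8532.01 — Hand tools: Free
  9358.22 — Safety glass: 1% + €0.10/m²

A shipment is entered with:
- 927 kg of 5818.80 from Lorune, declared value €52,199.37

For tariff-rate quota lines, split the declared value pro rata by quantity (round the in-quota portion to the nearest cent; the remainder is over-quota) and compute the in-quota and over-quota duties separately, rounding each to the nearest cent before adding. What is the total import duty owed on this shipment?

€4,712.86

Line 1 (5818.80, Lorune, 927 kg, €52,199.37):
Code 5818.80 is under a tariff-rate quota (threshold 709 kg). In-quota: 709 kg at 7.5%; over-quota: 218 kg at 14%.
Pro-rata value split: in-quota = €52,199.37 × 709/927 = €39,923.79; over-quota = €52,199.37 − €39,923.79 = €12,275.58.
In-quota duty = €39,923.79 × 7.5% = €2,994.28. Over-quota duty = €12,275.58 × 14% = €1,718.58.
Line duty = €2,994.28 + €1,718.58 = €4,712.86.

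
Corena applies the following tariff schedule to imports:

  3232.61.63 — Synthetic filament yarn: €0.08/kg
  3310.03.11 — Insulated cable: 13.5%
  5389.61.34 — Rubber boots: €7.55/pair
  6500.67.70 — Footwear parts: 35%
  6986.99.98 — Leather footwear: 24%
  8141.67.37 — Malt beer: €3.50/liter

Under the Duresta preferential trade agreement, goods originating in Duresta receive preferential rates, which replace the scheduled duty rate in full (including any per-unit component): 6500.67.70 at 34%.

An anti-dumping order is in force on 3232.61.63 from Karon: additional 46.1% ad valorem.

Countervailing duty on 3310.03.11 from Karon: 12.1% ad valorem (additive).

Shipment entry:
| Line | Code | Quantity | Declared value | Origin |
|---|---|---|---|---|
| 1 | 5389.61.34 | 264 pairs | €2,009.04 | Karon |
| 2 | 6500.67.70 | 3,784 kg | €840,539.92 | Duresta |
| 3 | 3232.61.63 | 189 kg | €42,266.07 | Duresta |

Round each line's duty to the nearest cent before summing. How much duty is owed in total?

Line 1 (5389.61.34, Karon, 264 pairs, €2,009.04):
Base rate for 5389.61.34 is €7.55/pair.
Duty = 264 × €7.55 = €1,993.20.
Line 2 (6500.67.70, Duresta, 3,784 kg, €840,539.92):
Base rate for 6500.67.70 is 35%.
Origin Duresta qualifies under the Corena–Duresta agreement and 6500.67.70 is covered: preferential rate 34% applies instead.
Duty = €840,539.92 × 34% = €285,783.57.
Line 3 (3232.61.63, Duresta, 189 kg, €42,266.07):
Base rate for 3232.61.63 is €0.08/kg.
Origin Duresta is the FTA partner but 3232.61.63 is not on the preference list; base rate stands.
The additional-duty order on 3232.61.63 targets Karon, not Duresta; it does not apply.
Duty = 189 × €0.08 = €15.12.
Total = €1,993.20 + €285,783.57 + €15.12 = €287,791.89.

€287,791.89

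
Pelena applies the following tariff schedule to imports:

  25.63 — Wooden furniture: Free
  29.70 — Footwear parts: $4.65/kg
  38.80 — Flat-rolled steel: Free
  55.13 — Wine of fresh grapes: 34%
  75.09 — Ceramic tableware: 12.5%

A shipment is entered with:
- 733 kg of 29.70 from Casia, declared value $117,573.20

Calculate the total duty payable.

Line 1 (29.70, Casia, 733 kg, $117,573.20):
Base rate for 29.70 is $4.65/kg.
Duty = 733 × $4.65 = $3,408.45.

$3,408.45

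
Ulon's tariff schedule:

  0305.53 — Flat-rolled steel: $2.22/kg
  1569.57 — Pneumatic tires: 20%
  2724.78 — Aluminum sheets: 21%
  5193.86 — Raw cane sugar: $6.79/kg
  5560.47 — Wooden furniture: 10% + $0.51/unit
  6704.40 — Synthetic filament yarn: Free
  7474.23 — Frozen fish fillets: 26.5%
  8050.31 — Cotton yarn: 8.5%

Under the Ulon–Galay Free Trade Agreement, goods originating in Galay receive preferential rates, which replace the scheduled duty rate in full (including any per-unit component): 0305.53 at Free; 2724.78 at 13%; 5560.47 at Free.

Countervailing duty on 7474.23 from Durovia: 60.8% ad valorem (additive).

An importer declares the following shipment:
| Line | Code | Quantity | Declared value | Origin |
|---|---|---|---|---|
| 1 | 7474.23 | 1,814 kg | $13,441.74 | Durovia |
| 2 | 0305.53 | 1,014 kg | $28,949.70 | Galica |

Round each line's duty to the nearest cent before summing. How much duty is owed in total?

Line 1 (7474.23, Durovia, 1,814 kg, $13,441.74):
Base rate for 7474.23 is 26.5%.
Additional duty on 7474.23 from Durovia: +60.8%. Applied ad valorem rate: 26.5% + 60.8% = 87.3%.
Duty = $13,441.74 × 87.3% = $11,734.64.
Line 2 (0305.53, Galica, 1,014 kg, $28,949.70):
Base rate for 0305.53 is $2.22/kg.
0305.53 has an FTA preferential rate, but origin Galica is not Galay; base rate stands.
Duty = 1,014 × $2.22 = $2,251.08.
Total = $11,734.64 + $2,251.08 = $13,985.72.

$13,985.72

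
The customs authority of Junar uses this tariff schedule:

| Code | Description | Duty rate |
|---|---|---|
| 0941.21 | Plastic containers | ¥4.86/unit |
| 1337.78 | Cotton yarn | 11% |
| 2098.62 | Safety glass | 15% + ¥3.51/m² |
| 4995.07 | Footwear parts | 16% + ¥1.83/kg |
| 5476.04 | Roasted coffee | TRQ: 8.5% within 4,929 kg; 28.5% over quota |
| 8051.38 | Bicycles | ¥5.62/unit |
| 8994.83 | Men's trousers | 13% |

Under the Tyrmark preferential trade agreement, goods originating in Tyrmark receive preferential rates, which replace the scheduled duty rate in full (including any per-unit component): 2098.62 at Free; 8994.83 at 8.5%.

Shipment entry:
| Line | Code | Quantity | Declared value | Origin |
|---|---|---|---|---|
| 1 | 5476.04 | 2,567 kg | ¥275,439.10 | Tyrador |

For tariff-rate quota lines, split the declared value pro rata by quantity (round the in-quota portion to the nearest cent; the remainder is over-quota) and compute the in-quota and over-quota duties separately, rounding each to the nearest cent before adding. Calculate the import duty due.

¥23,412.32

Line 1 (5476.04, Tyrador, 2,567 kg, ¥275,439.10):
Code 5476.04 is under a tariff-rate quota (threshold 4,929 kg). Quantity 2,567 kg is within the quota, so the in-quota rate 8.5% applies to the full value.
Duty = ¥275,439.10 × 8.5% = ¥23,412.32.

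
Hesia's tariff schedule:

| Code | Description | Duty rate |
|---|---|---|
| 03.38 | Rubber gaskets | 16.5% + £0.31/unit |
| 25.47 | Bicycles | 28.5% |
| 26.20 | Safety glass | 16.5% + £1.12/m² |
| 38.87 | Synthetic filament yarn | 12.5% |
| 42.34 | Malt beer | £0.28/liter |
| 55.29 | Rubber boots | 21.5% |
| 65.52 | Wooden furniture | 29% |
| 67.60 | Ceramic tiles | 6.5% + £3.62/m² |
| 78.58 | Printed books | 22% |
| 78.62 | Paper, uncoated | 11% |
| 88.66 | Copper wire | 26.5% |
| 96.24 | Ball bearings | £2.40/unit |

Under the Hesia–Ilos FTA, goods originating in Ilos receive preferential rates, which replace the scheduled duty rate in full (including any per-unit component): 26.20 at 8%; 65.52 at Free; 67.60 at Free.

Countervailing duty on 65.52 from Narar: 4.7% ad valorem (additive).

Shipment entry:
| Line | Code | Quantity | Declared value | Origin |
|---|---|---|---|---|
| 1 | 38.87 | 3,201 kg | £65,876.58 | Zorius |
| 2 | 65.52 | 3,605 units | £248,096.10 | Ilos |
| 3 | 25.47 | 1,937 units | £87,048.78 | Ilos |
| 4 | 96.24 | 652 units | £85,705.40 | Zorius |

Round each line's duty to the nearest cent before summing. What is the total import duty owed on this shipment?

Line 1 (38.87, Zorius, 3,201 kg, £65,876.58):
Base rate for 38.87 is 12.5%.
Duty = £65,876.58 × 12.5% = £8,234.57.
Line 2 (65.52, Ilos, 3,605 units, £248,096.10):
Base rate for 65.52 is 29%.
Origin Ilos qualifies under the Hesia–Ilos agreement and 65.52 is covered: preferential rate Free applies instead.
The additional-duty order on 65.52 targets Narar, not Ilos; it does not apply.
Duty = £248,096.10 × 0% = £0.00.
Line 3 (25.47, Ilos, 1,937 units, £87,048.78):
Base rate for 25.47 is 28.5%.
Origin Ilos is the FTA partner but 25.47 is not on the preference list; base rate stands.
Duty = £87,048.78 × 28.5% = £24,808.90.
Line 4 (96.24, Zorius, 652 units, £85,705.40):
Base rate for 96.24 is £2.40/unit.
Duty = 652 × £2.40 = £1,564.80.
Total = £8,234.57 + £0.00 + £24,808.90 + £1,564.80 = £34,608.27.

£34,608.27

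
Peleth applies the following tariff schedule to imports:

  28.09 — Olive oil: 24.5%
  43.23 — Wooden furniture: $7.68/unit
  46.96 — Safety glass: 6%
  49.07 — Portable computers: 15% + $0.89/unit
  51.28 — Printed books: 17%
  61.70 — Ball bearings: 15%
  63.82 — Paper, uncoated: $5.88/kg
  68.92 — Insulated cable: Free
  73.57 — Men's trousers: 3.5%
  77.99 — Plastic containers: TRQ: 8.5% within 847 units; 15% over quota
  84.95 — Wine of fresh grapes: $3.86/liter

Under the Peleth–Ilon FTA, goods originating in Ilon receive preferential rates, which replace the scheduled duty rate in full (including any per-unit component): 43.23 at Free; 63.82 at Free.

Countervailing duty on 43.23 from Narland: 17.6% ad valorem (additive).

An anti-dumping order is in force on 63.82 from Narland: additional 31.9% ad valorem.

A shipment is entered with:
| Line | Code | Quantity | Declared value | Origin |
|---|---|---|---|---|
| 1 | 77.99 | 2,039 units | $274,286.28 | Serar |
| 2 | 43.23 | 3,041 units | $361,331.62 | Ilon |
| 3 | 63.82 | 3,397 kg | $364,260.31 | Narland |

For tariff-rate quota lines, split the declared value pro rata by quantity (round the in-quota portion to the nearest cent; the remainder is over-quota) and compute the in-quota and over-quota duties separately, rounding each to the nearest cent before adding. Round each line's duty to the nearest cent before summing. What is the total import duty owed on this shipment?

$169,910.35

Line 1 (77.99, Serar, 2,039 units, $274,286.28):
Code 77.99 is under a tariff-rate quota (threshold 847 units). In-quota: 847 units at 8.5%; over-quota: 1,192 units at 15%.
Pro-rata value split: in-quota = $274,286.28 × 847/2,039 = $113,938.44; over-quota = $274,286.28 − $113,938.44 = $160,347.84.
In-quota duty = $113,938.44 × 8.5% = $9,684.77. Over-quota duty = $160,347.84 × 15% = $24,052.18.
Line duty = $9,684.77 + $24,052.18 = $33,736.95.
Line 2 (43.23, Ilon, 3,041 units, $361,331.62):
Base rate for 43.23 is $7.68/unit.
Origin Ilon qualifies under the Peleth–Ilon agreement and 43.23 is covered: preferential rate Free applies instead.
The additional-duty order on 43.23 targets Narland, not Ilon; it does not apply.
Duty = $361,331.62 × 0% = $0.00.
Line 3 (63.82, Narland, 3,397 kg, $364,260.31):
Base rate for 63.82 is $5.88/kg.
63.82 has an FTA preferential rate, but origin Narland is not Ilon; base rate stands.
Additional duty on 63.82 from Narland: +31.9% ad valorem. Applied ad valorem rate = 31.9%.
Duty = $364,260.31 × 31.9% + 3,397 × $5.88 = $136,173.40.
Total = $33,736.95 + $0.00 + $136,173.40 = $169,910.35.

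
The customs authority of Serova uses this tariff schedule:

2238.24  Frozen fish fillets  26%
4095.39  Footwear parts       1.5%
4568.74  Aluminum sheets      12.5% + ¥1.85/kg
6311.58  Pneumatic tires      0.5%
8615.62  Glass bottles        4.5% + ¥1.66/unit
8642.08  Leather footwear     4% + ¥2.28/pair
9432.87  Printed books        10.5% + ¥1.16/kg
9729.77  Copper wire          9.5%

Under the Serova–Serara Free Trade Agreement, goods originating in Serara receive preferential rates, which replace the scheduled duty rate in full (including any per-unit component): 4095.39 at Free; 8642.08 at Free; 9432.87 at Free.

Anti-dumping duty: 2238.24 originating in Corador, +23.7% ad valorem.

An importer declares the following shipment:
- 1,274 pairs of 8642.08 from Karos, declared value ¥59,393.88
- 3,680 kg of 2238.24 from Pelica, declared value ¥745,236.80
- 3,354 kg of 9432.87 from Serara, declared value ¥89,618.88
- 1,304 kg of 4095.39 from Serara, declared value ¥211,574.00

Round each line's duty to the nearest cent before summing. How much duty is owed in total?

¥199,042.05

Line 1 (8642.08, Karos, 1,274 pairs, ¥59,393.88):
Base rate for 8642.08 is 4% + ¥2.28/pair.
8642.08 has an FTA preferential rate, but origin Karos is not Serara; base rate stands.
Duty = ¥59,393.88 × 4% + 1,274 × ¥2.28 = ¥5,280.48.
Line 2 (2238.24, Pelica, 3,680 kg, ¥745,236.80):
Base rate for 2238.24 is 26%.
The additional-duty order on 2238.24 targets Corador, not Pelica; it does not apply.
Duty = ¥745,236.80 × 26% = ¥193,761.57.
Line 3 (9432.87, Serara, 3,354 kg, ¥89,618.88):
Base rate for 9432.87 is 10.5% + ¥1.16/kg.
Origin Serara qualifies under the Serova–Serara agreement and 9432.87 is covered: preferential rate Free applies instead.
Duty = ¥89,618.88 × 0% = ¥0.00.
Line 4 (4095.39, Serara, 1,304 kg, ¥211,574.00):
Base rate for 4095.39 is 1.5%.
Origin Serara qualifies under the Serova–Serara agreement and 4095.39 is covered: preferential rate Free applies instead.
Duty = ¥211,574.00 × 0% = ¥0.00.
Total = ¥5,280.48 + ¥193,761.57 + ¥0.00 + ¥0.00 = ¥199,042.05.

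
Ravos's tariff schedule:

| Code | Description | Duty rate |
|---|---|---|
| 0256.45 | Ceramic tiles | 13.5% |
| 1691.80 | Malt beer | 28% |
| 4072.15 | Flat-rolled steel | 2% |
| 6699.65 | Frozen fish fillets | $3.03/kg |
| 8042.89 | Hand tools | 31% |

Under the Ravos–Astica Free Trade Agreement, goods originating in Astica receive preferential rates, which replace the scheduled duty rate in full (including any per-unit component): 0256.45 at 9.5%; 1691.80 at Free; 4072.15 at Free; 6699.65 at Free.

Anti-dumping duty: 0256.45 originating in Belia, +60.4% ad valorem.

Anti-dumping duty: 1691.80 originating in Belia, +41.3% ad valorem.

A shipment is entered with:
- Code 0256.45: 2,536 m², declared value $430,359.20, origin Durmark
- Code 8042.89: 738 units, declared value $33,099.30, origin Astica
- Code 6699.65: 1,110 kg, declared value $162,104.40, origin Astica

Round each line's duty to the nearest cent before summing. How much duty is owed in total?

Line 1 (0256.45, Durmark, 2,536 m², $430,359.20):
Base rate for 0256.45 is 13.5%.
0256.45 has an FTA preferential rate, but origin Durmark is not Astica; base rate stands.
The additional-duty order on 0256.45 targets Belia, not Durmark; it does not apply.
Duty = $430,359.20 × 13.5% = $58,098.49.
Line 2 (8042.89, Astica, 738 units, $33,099.30):
Base rate for 8042.89 is 31%.
Origin Astica is the FTA partner but 8042.89 is not on the preference list; base rate stands.
Duty = $33,099.30 × 31% = $10,260.78.
Line 3 (6699.65, Astica, 1,110 kg, $162,104.40):
Base rate for 6699.65 is $3.03/kg.
Origin Astica qualifies under the Ravos–Astica agreement and 6699.65 is covered: preferential rate Free applies instead.
Duty = $162,104.40 × 0% = $0.00.
Total = $58,098.49 + $10,260.78 + $0.00 = $68,359.27.

$68,359.27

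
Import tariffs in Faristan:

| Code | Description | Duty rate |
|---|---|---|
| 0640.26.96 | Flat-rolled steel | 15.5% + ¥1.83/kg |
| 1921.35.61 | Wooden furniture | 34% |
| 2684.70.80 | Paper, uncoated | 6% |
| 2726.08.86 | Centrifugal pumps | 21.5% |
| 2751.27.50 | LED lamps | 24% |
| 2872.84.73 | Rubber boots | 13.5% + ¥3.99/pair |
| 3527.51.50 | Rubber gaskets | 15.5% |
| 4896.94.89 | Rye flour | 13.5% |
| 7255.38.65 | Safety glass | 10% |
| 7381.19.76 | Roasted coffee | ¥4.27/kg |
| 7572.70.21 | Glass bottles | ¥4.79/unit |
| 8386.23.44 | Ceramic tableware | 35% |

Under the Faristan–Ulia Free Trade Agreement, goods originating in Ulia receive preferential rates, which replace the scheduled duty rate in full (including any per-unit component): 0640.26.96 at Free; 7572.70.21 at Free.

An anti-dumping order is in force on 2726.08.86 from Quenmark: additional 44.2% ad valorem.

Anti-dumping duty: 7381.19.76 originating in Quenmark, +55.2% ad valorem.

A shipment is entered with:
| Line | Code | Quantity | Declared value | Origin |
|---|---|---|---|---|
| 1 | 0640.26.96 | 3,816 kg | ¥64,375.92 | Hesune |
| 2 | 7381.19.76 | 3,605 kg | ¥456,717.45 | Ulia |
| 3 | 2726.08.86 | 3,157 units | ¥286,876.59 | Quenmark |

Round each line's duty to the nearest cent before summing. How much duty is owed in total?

¥220,832.82

Line 1 (0640.26.96, Hesune, 3,816 kg, ¥64,375.92):
Base rate for 0640.26.96 is 15.5% + ¥1.83/kg.
0640.26.96 has an FTA preferential rate, but origin Hesune is not Ulia; base rate stands.
Duty = ¥64,375.92 × 15.5% + 3,816 × ¥1.83 = ¥16,961.55.
Line 2 (7381.19.76, Ulia, 3,605 kg, ¥456,717.45):
Base rate for 7381.19.76 is ¥4.27/kg.
Origin Ulia is the FTA partner but 7381.19.76 is not on the preference list; base rate stands.
The additional-duty order on 7381.19.76 targets Quenmark, not Ulia; it does not apply.
Duty = 3,605 × ¥4.27 = ¥15,393.35.
Line 3 (2726.08.86, Quenmark, 3,157 units, ¥286,876.59):
Base rate for 2726.08.86 is 21.5%.
Additional duty on 2726.08.86 from Quenmark: +44.2%. Applied ad valorem rate: 21.5% + 44.2% = 65.7%.
Duty = ¥286,876.59 × 65.7% = ¥188,477.92.
Total = ¥16,961.55 + ¥15,393.35 + ¥188,477.92 = ¥220,832.82.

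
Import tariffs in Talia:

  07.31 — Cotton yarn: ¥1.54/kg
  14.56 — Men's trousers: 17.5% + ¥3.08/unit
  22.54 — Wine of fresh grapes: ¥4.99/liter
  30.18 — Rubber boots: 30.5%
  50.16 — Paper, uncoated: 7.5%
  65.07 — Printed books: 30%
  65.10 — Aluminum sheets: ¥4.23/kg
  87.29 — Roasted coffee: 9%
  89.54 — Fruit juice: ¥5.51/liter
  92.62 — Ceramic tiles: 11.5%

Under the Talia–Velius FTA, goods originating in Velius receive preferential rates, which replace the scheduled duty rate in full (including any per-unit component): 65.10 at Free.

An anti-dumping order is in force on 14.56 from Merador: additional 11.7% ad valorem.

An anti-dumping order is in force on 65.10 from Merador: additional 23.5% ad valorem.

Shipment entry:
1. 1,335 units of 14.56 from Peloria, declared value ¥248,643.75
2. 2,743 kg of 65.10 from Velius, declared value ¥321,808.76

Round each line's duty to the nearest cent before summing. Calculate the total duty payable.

Line 1 (14.56, Peloria, 1,335 units, ¥248,643.75):
Base rate for 14.56 is 17.5% + ¥3.08/unit.
The additional-duty order on 14.56 targets Merador, not Peloria; it does not apply.
Duty = ¥248,643.75 × 17.5% + 1,335 × ¥3.08 = ¥47,624.46.
Line 2 (65.10, Velius, 2,743 kg, ¥321,808.76):
Base rate for 65.10 is ¥4.23/kg.
Origin Velius qualifies under the Talia–Velius agreement and 65.10 is covered: preferential rate Free applies instead.
The additional-duty order on 65.10 targets Merador, not Velius; it does not apply.
Duty = ¥321,808.76 × 0% = ¥0.00.
Total = ¥47,624.46 + ¥0.00 = ¥47,624.46.

¥47,624.46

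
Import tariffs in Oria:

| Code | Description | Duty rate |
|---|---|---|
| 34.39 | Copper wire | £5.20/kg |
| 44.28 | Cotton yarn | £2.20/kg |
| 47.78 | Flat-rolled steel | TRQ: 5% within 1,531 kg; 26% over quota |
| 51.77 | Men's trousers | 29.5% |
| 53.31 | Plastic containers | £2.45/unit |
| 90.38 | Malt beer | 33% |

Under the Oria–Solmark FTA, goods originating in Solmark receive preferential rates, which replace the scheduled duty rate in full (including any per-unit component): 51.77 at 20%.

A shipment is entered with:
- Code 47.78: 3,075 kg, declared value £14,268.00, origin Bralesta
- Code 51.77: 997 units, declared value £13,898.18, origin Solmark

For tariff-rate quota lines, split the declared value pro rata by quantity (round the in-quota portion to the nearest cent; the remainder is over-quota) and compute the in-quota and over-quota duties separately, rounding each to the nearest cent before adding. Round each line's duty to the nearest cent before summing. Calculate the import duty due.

£4,997.51

Line 1 (47.78, Bralesta, 3,075 kg, £14,268.00):
Code 47.78 is under a tariff-rate quota (threshold 1,531 kg). In-quota: 1,531 kg at 5%; over-quota: 1,544 kg at 26%.
Pro-rata value split: in-quota = £14,268.00 × 1,531/3,075 = £7,103.84; over-quota = £14,268.00 − £7,103.84 = £7,164.16.
In-quota duty = £7,103.84 × 5% = £355.19. Over-quota duty = £7,164.16 × 26% = £1,862.68.
Line duty = £355.19 + £1,862.68 = £2,217.87.
Line 2 (51.77, Solmark, 997 units, £13,898.18):
Base rate for 51.77 is 29.5%.
Origin Solmark qualifies under the Oria–Solmark agreement and 51.77 is covered: preferential rate 20% applies instead.
Duty = £13,898.18 × 20% = £2,779.64.
Total = £2,217.87 + £2,779.64 = £4,997.51.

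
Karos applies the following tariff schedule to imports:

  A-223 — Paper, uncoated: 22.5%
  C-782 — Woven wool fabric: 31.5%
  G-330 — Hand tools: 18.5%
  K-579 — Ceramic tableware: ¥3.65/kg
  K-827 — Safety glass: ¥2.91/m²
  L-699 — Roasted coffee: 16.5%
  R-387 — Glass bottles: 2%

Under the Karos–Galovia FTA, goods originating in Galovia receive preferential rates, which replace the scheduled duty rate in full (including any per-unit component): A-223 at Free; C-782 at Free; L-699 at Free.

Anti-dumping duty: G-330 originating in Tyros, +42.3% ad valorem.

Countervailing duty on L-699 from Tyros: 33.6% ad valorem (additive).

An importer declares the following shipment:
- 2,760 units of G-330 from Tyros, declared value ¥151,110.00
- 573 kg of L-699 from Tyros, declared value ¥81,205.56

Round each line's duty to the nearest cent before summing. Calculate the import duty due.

¥132,558.87

Line 1 (G-330, Tyros, 2,760 units, ¥151,110.00):
Base rate for G-330 is 18.5%.
Additional duty on G-330 from Tyros: +42.3%. Applied ad valorem rate: 18.5% + 42.3% = 60.8%.
Duty = ¥151,110.00 × 60.8% = ¥91,874.88.
Line 2 (L-699, Tyros, 573 kg, ¥81,205.56):
Base rate for L-699 is 16.5%.
L-699 has an FTA preferential rate, but origin Tyros is not Galovia; base rate stands.
Additional duty on L-699 from Tyros: +33.6%. Applied ad valorem rate: 16.5% + 33.6% = 50.1%.
Duty = ¥81,205.56 × 50.1% = ¥40,683.99.
Total = ¥91,874.88 + ¥40,683.99 = ¥132,558.87.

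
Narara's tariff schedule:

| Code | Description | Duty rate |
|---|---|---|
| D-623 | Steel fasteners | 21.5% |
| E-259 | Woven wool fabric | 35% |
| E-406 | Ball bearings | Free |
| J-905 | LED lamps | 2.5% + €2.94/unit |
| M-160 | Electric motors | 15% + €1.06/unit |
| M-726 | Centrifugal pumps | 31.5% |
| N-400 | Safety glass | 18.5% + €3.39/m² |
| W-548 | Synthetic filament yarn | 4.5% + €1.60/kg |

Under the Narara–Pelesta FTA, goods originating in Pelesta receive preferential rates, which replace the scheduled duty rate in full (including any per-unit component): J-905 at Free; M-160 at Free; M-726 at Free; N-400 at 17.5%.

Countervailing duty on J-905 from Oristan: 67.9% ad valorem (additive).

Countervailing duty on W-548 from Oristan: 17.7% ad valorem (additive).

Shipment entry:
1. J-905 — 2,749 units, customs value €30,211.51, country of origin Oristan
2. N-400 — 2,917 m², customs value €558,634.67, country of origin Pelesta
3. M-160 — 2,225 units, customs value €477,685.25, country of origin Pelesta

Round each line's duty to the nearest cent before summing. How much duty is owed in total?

Line 1 (J-905, Oristan, 2,749 units, €30,211.51):
Base rate for J-905 is 2.5% + €2.94/unit.
J-905 has an FTA preferential rate, but origin Oristan is not Pelesta; base rate stands.
Additional duty on J-905 from Oristan: +67.9%. Applied ad valorem rate: 2.5% + 67.9% = 70.4%.
Duty = €30,211.51 × 70.4% + 2,749 × €2.94 = €29,350.96.
Line 2 (N-400, Pelesta, 2,917 m², €558,634.67):
Base rate for N-400 is 18.5% + €3.39/m².
Origin Pelesta qualifies under the Narara–Pelesta agreement and N-400 is covered: preferential rate 17.5% applies instead.
Duty = €558,634.67 × 17.5% = €97,761.07.
Line 3 (M-160, Pelesta, 2,225 units, €477,685.25):
Base rate for M-160 is 15% + €1.06/unit.
Origin Pelesta qualifies under the Narara–Pelesta agreement and M-160 is covered: preferential rate Free applies instead.
Duty = €477,685.25 × 0% = €0.00.
Total = €29,350.96 + €97,761.07 + €0.00 = €127,112.03.

€127,112.03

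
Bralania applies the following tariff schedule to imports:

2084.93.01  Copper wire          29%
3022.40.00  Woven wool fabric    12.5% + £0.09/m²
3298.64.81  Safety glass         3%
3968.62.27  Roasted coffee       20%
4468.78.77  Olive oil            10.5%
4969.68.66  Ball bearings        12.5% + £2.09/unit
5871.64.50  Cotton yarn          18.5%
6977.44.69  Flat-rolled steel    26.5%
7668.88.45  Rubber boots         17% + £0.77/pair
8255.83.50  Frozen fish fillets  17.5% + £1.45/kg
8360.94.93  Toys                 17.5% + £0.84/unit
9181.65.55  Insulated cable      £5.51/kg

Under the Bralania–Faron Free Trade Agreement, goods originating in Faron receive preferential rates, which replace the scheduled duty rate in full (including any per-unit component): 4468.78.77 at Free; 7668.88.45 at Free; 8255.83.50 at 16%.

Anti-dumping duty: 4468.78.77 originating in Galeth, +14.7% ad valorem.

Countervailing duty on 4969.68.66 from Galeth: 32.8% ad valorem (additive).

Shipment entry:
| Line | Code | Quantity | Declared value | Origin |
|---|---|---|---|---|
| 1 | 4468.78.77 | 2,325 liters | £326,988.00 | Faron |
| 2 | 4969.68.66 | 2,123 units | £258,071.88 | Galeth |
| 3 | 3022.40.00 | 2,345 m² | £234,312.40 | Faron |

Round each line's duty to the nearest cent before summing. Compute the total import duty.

£150,843.73

Line 1 (4468.78.77, Faron, 2,325 liters, £326,988.00):
Base rate for 4468.78.77 is 10.5%.
Origin Faron qualifies under the Bralania–Faron agreement and 4468.78.77 is covered: preferential rate Free applies instead.
The additional-duty order on 4468.78.77 targets Galeth, not Faron; it does not apply.
Duty = £326,988.00 × 0% = £0.00.
Line 2 (4969.68.66, Galeth, 2,123 units, £258,071.88):
Base rate for 4969.68.66 is 12.5% + £2.09/unit.
Additional duty on 4969.68.66 from Galeth: +32.8%. Applied ad valorem rate: 12.5% + 32.8% = 45.3%.
Duty = £258,071.88 × 45.3% + 2,123 × £2.09 = £121,343.63.
Line 3 (3022.40.00, Faron, 2,345 m², £234,312.40):
Base rate for 3022.40.00 is 12.5% + £0.09/m².
Origin Faron is the FTA partner but 3022.40.00 is not on the preference list; base rate stands.
Duty = £234,312.40 × 12.5% + 2,345 × £0.09 = £29,500.10.
Total = £0.00 + £121,343.63 + £29,500.10 = £150,843.73.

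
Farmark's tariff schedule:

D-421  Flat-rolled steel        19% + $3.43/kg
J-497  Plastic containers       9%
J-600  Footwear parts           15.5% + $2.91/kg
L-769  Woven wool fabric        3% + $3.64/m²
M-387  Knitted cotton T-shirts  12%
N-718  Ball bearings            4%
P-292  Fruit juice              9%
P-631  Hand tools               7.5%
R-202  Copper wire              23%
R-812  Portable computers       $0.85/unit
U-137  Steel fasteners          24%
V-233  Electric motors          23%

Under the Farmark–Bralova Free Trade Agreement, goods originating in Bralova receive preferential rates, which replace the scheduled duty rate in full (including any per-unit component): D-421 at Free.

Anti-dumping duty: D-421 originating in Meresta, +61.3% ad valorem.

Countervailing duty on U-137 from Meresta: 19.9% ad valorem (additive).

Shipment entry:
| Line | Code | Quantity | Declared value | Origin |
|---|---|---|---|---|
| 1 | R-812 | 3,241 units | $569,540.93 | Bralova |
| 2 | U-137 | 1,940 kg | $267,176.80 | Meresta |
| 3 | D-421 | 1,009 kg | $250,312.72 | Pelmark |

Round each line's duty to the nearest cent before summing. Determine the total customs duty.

Line 1 (R-812, Bralova, 3,241 units, $569,540.93):
Base rate for R-812 is $0.85/unit.
Origin Bralova is the FTA partner but R-812 is not on the preference list; base rate stands.
Duty = 3,241 × $0.85 = $2,754.85.
Line 2 (U-137, Meresta, 1,940 kg, $267,176.80):
Base rate for U-137 is 24%.
Additional duty on U-137 from Meresta: +19.9%. Applied ad valorem rate: 24% + 19.9% = 43.9%.
Duty = $267,176.80 × 43.9% = $117,290.62.
Line 3 (D-421, Pelmark, 1,009 kg, $250,312.72):
Base rate for D-421 is 19% + $3.43/kg.
D-421 has an FTA preferential rate, but origin Pelmark is not Bralova; base rate stands.
The additional-duty order on D-421 targets Meresta, not Pelmark; it does not apply.
Duty = $250,312.72 × 19% + 1,009 × $3.43 = $51,020.29.
Total = $2,754.85 + $117,290.62 + $51,020.29 = $171,065.76.

$171,065.76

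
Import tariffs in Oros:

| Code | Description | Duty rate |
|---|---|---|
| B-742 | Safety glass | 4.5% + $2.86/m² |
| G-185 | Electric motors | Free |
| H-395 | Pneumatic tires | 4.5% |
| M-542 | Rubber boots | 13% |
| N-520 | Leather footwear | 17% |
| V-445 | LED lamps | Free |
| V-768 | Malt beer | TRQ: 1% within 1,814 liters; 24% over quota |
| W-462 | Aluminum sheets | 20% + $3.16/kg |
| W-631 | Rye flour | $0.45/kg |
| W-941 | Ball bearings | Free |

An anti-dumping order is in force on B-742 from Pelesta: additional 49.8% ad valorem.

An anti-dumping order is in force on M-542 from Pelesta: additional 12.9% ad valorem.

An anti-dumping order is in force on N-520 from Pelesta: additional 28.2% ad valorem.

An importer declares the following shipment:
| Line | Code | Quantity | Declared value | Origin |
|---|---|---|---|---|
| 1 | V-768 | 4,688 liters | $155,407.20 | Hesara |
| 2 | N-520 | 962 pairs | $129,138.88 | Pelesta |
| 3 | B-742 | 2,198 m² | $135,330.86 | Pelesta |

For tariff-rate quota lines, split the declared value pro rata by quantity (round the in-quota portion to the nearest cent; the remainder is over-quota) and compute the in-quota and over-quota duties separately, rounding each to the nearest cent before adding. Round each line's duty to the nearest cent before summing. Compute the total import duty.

$161,608.59

Line 1 (V-768, Hesara, 4,688 liters, $155,407.20):
Code V-768 is under a tariff-rate quota (threshold 1,814 liters). In-quota: 1,814 liters at 1%; over-quota: 2,874 liters at 24%.
Pro-rata value split: in-quota = $155,407.20 × 1,814/4,688 = $60,134.10; over-quota = $155,407.20 − $60,134.10 = $95,273.10.
In-quota duty = $60,134.10 × 1% = $601.34. Over-quota duty = $95,273.10 × 24% = $22,865.54.
Line duty = $601.34 + $22,865.54 = $23,466.88.
Line 2 (N-520, Pelesta, 962 pairs, $129,138.88):
Base rate for N-520 is 17%.
Additional duty on N-520 from Pelesta: +28.2%. Applied ad valorem rate: 17% + 28.2% = 45.2%.
Duty = $129,138.88 × 45.2% = $58,370.77.
Line 3 (B-742, Pelesta, 2,198 m², $135,330.86):
Base rate for B-742 is 4.5% + $2.86/m².
Additional duty on B-742 from Pelesta: +49.8%. Applied ad valorem rate: 4.5% + 49.8% = 54.3%.
Duty = $135,330.86 × 54.3% + 2,198 × $2.86 = $79,770.94.
Total = $23,466.88 + $58,370.77 + $79,770.94 = $161,608.59.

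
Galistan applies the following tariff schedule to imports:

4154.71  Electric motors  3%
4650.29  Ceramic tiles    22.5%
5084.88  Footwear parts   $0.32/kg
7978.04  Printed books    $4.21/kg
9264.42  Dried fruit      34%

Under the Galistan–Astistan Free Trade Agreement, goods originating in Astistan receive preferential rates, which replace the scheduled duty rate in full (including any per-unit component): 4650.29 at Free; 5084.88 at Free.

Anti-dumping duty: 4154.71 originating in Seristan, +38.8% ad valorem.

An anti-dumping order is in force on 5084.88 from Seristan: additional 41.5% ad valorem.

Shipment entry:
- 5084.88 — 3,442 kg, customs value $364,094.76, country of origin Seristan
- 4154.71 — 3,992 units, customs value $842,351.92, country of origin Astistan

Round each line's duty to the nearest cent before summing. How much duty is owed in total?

Line 1 (5084.88, Seristan, 3,442 kg, $364,094.76):
Base rate for 5084.88 is $0.32/kg.
5084.88 has an FTA preferential rate, but origin Seristan is not Astistan; base rate stands.
Additional duty on 5084.88 from Seristan: +41.5% ad valorem. Applied ad valorem rate = 41.5%.
Duty = $364,094.76 × 41.5% + 3,442 × $0.32 = $152,200.77.
Line 2 (4154.71, Astistan, 3,992 units, $842,351.92):
Base rate for 4154.71 is 3%.
Origin Astistan is the FTA partner but 4154.71 is not on the preference list; base rate stands.
The additional-duty order on 4154.71 targets Seristan, not Astistan; it does not apply.
Duty = $842,351.92 × 3% = $25,270.56.
Total = $152,200.77 + $25,270.56 = $177,471.33.

$177,471.33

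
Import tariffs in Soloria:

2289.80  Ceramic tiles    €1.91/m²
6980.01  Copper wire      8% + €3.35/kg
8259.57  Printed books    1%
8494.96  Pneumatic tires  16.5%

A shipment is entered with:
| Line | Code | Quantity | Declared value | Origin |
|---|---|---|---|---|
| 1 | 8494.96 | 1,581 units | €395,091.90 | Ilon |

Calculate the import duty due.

Line 1 (8494.96, Ilon, 1,581 units, €395,091.90):
Base rate for 8494.96 is 16.5%.
Duty = €395,091.90 × 16.5% = €65,190.16.

€65,190.16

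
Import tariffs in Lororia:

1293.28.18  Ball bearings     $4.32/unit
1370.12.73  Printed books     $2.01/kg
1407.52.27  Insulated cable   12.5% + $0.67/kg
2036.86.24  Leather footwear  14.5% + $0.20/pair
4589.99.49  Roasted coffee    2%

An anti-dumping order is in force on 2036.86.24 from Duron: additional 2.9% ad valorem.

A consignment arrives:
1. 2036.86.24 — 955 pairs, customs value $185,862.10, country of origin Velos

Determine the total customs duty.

Line 1 (2036.86.24, Velos, 955 pairs, $185,862.10):
Base rate for 2036.86.24 is 14.5% + $0.20/pair.
The additional-duty order on 2036.86.24 targets Duron, not Velos; it does not apply.
Duty = $185,862.10 × 14.5% + 955 × $0.20 = $27,141.00.

$27,141.00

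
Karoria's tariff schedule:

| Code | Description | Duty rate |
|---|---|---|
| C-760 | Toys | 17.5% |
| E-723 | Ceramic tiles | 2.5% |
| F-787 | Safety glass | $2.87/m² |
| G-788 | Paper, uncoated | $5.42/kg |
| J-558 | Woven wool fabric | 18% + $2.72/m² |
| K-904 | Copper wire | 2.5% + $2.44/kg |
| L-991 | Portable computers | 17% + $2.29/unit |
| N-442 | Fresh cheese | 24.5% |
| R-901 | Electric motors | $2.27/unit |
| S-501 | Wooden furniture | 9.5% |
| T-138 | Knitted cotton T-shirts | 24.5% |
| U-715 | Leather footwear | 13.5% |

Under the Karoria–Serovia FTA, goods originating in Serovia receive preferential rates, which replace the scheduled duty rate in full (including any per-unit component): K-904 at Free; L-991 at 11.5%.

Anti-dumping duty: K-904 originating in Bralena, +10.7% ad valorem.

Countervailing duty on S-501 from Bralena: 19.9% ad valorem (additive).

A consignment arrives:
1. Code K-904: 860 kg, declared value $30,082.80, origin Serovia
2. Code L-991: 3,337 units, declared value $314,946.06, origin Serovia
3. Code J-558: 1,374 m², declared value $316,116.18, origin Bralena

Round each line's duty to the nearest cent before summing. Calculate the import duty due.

$96,856.99

Line 1 (K-904, Serovia, 860 kg, $30,082.80):
Base rate for K-904 is 2.5% + $2.44/kg.
Origin Serovia qualifies under the Karoria–Serovia agreement and K-904 is covered: preferential rate Free applies instead.
The additional-duty order on K-904 targets Bralena, not Serovia; it does not apply.
Duty = $30,082.80 × 0% = $0.00.
Line 2 (L-991, Serovia, 3,337 units, $314,946.06):
Base rate for L-991 is 17% + $2.29/unit.
Origin Serovia qualifies under the Karoria–Serovia agreement and L-991 is covered: preferential rate 11.5% applies instead.
Duty = $314,946.06 × 11.5% = $36,218.80.
Line 3 (J-558, Bralena, 1,374 m², $316,116.18):
Base rate for J-558 is 18% + $2.72/m².
Duty = $316,116.18 × 18% + 1,374 × $2.72 = $60,638.19.
Total = $0.00 + $36,218.80 + $60,638.19 = $96,856.99.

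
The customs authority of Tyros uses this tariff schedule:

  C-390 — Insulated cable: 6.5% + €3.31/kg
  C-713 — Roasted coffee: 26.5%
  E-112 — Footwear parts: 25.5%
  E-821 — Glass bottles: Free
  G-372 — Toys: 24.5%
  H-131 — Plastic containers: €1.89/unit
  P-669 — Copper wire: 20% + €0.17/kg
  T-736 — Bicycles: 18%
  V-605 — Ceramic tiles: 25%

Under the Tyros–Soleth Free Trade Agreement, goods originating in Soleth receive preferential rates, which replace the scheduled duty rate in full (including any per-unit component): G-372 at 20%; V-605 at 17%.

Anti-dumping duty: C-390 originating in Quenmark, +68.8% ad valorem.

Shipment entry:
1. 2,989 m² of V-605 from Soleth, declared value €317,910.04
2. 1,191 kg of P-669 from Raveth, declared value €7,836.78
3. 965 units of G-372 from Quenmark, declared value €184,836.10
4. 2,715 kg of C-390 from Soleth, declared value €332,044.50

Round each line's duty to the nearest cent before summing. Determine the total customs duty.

Line 1 (V-605, Soleth, 2,989 m², €317,910.04):
Base rate for V-605 is 25%.
Origin Soleth qualifies under the Tyros–Soleth agreement and V-605 is covered: preferential rate 17% applies instead.
Duty = €317,910.04 × 17% = €54,044.71.
Line 2 (P-669, Raveth, 1,191 kg, €7,836.78):
Base rate for P-669 is 20% + €0.17/kg.
Duty = €7,836.78 × 20% + 1,191 × €0.17 = €1,769.83.
Line 3 (G-372, Quenmark, 965 units, €184,836.10):
Base rate for G-372 is 24.5%.
G-372 has an FTA preferential rate, but origin Quenmark is not Soleth; base rate stands.
Duty = €184,836.10 × 24.5% = €45,284.84.
Line 4 (C-390, Soleth, 2,715 kg, €332,044.50):
Base rate for C-390 is 6.5% + €3.31/kg.
Origin Soleth is the FTA partner but C-390 is not on the preference list; base rate stands.
The additional-duty order on C-390 targets Quenmark, not Soleth; it does not apply.
Duty = €332,044.50 × 6.5% + 2,715 × €3.31 = €30,569.54.
Total = €54,044.71 + €1,769.83 + €45,284.84 + €30,569.54 = €131,668.92.

€131,668.92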